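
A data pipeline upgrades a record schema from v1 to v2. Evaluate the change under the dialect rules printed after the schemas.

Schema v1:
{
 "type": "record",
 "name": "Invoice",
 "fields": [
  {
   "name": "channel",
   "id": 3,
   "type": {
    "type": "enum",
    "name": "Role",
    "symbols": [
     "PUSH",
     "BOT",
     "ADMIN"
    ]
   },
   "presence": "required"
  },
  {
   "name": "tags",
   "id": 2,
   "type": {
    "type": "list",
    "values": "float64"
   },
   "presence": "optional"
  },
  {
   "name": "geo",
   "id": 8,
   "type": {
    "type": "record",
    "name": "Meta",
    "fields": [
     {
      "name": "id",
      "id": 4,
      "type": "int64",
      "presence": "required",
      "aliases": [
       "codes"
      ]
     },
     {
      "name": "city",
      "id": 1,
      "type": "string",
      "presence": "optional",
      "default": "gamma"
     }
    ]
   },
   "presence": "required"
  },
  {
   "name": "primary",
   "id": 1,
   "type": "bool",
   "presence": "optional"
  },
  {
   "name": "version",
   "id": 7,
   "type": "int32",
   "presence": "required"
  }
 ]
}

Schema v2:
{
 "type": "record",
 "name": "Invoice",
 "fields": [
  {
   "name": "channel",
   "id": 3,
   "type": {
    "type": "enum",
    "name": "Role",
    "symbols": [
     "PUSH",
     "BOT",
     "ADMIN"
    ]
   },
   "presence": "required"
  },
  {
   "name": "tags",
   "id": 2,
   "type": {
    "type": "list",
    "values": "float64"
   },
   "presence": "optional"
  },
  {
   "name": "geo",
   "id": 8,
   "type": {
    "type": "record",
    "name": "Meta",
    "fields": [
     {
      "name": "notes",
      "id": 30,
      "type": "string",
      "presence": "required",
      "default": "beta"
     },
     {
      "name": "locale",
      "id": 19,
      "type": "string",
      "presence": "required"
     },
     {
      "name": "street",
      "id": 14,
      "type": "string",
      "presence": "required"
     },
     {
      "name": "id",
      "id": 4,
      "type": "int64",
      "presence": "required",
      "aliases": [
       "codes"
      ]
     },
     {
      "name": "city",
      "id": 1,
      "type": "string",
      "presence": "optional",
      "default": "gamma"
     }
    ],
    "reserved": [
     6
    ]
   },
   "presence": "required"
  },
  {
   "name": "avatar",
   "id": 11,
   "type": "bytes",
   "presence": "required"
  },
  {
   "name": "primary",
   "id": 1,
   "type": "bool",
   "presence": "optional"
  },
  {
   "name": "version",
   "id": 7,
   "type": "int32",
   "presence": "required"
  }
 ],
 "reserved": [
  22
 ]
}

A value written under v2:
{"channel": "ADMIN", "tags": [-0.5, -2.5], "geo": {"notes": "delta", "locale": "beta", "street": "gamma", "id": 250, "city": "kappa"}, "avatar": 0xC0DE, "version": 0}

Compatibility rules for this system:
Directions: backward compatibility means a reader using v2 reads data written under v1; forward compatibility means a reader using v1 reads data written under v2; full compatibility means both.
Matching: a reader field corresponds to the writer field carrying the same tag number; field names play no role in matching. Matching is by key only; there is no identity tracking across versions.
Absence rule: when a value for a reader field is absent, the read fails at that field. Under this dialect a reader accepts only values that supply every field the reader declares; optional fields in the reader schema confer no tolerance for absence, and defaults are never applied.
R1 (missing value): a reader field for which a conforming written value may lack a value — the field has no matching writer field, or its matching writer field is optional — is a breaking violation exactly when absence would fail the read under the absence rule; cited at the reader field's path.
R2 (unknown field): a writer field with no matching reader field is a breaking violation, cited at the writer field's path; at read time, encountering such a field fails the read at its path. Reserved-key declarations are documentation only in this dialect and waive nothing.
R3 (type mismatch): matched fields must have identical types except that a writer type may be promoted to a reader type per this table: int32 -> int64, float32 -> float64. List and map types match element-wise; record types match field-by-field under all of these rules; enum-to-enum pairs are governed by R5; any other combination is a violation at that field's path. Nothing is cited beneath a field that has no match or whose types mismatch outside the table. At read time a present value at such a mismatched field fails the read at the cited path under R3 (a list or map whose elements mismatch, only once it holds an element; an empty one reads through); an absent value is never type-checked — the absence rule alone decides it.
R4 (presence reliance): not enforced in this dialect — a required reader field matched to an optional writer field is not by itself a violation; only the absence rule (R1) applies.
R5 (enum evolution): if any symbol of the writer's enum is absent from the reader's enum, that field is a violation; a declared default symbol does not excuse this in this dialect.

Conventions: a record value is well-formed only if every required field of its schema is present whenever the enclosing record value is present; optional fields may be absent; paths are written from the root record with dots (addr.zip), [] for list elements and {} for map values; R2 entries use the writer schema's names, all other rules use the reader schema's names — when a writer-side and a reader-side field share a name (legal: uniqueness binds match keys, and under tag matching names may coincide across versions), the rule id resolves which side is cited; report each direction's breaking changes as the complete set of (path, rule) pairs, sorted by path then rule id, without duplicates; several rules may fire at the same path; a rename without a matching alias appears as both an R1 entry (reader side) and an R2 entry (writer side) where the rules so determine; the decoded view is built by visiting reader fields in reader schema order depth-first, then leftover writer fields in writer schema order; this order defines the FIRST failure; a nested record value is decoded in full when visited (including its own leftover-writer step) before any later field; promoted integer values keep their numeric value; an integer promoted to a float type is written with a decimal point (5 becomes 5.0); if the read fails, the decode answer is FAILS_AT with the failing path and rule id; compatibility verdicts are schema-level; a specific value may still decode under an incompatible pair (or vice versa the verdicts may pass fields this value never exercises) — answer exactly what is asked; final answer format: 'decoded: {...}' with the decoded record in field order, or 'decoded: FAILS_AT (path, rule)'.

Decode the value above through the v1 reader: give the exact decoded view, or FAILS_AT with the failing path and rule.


decoded: FAILS_AT (geo.notes, R2)

in Invoice below, arrows point writer -> reader
decoding the Invoice value with the v1 reader:
  channel := "ADMIN"
  tags := [-0.5, -2.5]
  geo.id := 250
  geo.city := "kappa"
  read fails at geo.notes under R2 (unknown field)
  => FAILS_AT (geo.notes, R2)
checking off the Invoice differences that do not matter here:
  added field avatar to record Invoice: required bytes, tag 11 (in v2 it sits immediately before primary) -> a verdict-level change on Invoice — the shown value reads the same
  added field street to record Meta: required string, tag 14 (in v2 it sits immediately before id) -> a verdict-level change on Invoice — the shown value reads the same
  added field locale to record Meta: required string, tag 19 (in v2 it sits immediately before id) -> a verdict-level change on Invoice — the shown value reads the same


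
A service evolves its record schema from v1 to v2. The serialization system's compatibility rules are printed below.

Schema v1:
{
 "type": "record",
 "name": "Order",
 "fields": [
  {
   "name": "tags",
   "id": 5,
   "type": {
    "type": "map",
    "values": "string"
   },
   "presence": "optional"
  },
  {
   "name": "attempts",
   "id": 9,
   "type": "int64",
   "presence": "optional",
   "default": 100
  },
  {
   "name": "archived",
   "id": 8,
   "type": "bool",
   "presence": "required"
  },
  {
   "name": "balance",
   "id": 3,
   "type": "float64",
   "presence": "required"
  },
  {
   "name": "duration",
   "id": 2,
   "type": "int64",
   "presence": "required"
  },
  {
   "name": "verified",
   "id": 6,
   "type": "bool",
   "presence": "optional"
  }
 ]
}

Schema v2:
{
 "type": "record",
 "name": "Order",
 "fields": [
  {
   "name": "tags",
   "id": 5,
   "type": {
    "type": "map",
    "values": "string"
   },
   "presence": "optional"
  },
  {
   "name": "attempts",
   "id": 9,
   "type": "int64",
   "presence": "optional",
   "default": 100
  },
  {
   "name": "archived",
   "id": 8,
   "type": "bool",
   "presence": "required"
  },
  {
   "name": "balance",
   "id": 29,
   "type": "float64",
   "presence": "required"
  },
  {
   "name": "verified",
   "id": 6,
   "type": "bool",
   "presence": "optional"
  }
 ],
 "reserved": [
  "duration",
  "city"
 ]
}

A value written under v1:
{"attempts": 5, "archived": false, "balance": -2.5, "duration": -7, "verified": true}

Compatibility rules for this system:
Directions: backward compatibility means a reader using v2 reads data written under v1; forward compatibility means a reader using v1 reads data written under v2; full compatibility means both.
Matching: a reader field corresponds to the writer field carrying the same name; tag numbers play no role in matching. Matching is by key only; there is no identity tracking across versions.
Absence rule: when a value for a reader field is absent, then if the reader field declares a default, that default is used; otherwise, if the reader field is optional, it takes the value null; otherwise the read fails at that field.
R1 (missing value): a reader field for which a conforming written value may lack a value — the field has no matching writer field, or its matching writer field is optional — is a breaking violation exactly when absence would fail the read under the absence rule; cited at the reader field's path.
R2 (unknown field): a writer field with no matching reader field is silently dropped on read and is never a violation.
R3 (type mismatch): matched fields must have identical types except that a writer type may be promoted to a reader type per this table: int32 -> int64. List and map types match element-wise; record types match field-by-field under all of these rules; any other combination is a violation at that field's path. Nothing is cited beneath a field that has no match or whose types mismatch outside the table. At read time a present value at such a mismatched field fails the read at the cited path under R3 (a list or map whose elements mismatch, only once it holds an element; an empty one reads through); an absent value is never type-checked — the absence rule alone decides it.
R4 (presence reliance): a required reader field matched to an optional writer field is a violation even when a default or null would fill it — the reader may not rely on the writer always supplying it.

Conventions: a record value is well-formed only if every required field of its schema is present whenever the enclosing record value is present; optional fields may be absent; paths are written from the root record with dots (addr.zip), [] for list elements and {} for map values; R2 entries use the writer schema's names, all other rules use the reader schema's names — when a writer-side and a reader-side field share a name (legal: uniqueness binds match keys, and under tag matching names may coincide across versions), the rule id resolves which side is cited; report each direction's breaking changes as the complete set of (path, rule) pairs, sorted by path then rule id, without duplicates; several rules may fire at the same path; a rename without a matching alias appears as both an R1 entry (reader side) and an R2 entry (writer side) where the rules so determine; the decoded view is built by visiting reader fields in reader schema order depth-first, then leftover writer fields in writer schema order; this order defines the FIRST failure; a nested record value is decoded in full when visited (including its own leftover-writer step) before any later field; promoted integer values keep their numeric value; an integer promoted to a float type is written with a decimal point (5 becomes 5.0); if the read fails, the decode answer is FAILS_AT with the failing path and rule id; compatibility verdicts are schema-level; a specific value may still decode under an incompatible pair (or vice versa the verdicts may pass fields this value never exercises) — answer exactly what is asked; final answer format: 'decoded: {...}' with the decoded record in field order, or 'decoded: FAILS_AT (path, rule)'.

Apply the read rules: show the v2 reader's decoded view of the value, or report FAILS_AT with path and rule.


the writer's type comes first in each Order pair
decode (reader v2):
  tags := null (not supplied -> null)
  attempts := 5
  archived := false
  balance := -2.5
  verified := true
  writer duration: unmatched, discarded
  => decoded: {"tags": null, "attempts": 5, "archived": false, "balance": -2.5, "verified": true}
the rest of the Order diff is inert for this question:
  field balance in record Order: tag 3 changed to 29 -> no rule fires on it and the decoded Order view is identical with or without it

decoded: {"tags": null, "attempts": 5, "archived": false, "balance": -2.5, "verified": true}


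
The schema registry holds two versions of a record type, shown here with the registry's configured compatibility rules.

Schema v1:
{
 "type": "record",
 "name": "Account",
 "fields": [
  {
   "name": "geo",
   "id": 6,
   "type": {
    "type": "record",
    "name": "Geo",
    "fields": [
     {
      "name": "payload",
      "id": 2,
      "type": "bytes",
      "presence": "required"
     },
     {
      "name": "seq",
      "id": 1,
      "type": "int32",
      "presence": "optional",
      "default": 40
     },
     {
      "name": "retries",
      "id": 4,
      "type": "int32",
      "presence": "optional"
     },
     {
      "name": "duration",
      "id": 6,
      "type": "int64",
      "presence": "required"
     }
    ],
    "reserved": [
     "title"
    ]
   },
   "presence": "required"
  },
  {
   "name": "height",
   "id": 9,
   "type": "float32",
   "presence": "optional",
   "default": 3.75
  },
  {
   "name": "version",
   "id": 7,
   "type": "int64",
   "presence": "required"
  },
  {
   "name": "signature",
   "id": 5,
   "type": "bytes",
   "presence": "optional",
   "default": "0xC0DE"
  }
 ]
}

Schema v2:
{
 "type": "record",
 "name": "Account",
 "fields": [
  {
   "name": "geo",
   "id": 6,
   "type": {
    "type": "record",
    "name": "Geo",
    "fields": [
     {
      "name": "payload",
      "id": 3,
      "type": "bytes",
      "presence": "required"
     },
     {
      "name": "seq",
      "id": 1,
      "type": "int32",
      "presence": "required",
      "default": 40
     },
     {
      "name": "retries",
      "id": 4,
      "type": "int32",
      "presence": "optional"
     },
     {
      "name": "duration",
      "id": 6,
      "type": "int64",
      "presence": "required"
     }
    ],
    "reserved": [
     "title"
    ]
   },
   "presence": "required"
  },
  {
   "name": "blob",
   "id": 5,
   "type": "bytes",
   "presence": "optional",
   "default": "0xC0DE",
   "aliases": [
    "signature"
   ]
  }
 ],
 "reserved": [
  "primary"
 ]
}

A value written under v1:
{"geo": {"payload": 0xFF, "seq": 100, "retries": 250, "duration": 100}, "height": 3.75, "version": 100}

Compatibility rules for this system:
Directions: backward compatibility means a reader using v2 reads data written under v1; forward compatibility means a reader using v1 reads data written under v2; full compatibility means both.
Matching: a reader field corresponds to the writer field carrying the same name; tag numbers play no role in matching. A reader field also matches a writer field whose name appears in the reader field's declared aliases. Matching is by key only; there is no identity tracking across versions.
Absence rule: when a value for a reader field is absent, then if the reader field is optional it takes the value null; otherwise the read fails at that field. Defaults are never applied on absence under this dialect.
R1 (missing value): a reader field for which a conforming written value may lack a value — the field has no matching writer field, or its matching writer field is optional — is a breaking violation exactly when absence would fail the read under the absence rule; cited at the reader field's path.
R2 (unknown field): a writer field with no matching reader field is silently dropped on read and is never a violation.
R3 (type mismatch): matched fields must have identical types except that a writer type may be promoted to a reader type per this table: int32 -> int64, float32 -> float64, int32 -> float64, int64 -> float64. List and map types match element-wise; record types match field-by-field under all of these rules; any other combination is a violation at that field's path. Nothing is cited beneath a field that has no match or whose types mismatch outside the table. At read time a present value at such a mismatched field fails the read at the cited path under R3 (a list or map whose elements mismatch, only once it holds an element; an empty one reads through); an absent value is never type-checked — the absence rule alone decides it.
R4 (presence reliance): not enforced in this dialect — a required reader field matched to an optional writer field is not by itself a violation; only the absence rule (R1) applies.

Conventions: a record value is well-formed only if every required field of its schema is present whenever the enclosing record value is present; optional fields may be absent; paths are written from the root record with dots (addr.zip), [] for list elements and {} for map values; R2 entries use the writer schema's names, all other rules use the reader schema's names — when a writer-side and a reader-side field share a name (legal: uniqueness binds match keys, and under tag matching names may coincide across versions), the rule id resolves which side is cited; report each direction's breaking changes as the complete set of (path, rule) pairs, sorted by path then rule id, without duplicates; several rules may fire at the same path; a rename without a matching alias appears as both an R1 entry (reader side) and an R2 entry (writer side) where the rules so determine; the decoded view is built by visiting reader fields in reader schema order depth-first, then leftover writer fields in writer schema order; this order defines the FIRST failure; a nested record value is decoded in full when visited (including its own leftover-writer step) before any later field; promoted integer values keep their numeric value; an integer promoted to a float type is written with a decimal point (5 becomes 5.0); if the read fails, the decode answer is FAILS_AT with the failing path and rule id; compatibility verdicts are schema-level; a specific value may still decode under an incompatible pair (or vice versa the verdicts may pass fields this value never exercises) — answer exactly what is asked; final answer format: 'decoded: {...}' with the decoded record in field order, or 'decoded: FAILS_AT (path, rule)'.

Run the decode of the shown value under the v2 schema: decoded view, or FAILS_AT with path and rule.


decoded: {"geo": {"payload": 0xFF, "seq": 100, "retries": 250, "duration": 100}, "blob": null}

in Account below, arrows point writer -> reader
decode walk for Account under reader schema v2:
  geo.payload := 0xFF
  geo.seq := 100
  geo.retries := 250
  geo.duration := 100
  blob := null (absent, optional -> null)
  writer height: unknown -> dropped
  writer version: unknown -> dropped
  => decoded: {"geo": {"payload": 0xFF, "seq": 100, "retries": 250, "duration": 100}, "blob": null}
checking off the Account differences that do not matter here:
  field payload in record Geo: tag 2 changed to 3 -> no rule fires on it and the decoded Account view is identical with or without it
  field seq in record Geo: optional changed to required -> schema-level compatibility only; this Account value's decode is unchanged


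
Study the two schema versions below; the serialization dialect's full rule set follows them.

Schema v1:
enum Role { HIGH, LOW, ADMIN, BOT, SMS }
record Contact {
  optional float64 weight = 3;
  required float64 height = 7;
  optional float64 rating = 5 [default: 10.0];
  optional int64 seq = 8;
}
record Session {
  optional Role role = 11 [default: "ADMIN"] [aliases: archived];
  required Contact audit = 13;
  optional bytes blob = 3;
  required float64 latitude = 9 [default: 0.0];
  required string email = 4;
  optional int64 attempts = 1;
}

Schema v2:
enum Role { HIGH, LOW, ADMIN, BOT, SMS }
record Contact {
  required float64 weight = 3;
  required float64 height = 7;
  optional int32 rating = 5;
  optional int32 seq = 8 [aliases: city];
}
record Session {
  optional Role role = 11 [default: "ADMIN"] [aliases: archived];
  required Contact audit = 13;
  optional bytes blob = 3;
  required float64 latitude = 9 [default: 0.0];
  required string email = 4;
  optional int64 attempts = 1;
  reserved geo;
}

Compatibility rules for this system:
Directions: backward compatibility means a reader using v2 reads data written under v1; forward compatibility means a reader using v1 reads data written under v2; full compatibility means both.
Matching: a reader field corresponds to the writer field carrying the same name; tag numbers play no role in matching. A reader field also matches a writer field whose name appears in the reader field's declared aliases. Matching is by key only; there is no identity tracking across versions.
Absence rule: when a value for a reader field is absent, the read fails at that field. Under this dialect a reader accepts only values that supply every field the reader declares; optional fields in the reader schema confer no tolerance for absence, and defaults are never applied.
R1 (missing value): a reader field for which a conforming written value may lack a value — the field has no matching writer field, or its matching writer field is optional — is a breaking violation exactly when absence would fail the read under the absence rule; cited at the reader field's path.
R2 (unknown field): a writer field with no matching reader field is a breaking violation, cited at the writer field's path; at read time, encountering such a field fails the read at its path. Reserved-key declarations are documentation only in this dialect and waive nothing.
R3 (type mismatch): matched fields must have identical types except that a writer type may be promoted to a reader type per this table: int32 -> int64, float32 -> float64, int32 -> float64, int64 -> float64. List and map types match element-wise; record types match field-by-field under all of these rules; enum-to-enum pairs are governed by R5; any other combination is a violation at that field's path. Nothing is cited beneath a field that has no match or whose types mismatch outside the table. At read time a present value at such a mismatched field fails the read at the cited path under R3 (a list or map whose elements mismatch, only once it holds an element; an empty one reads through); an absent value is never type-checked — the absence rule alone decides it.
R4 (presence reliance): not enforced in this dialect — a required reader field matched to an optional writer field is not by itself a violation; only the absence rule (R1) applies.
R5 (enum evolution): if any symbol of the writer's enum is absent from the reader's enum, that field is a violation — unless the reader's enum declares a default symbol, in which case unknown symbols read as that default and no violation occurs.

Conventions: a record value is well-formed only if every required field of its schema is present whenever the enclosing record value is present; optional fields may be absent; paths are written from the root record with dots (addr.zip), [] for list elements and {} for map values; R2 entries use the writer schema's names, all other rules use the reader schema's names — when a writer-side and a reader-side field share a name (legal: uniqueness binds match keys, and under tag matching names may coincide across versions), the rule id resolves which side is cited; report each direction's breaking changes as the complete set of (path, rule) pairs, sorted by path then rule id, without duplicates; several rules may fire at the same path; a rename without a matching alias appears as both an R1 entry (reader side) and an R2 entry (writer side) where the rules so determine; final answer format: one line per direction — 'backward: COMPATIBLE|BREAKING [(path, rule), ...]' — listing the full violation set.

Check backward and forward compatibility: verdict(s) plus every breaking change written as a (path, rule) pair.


backward: BREAKING [(attempts, R1), (audit.rating, R1), (audit.rating, R3), (audit.seq, R1), (audit.seq, R3), (audit.weight, R1), (blob, R1), (role, R1)]; forward: BREAKING [(attempts, R1), (audit.rating, R1), (audit.seq, R1), (blob, R1), (role, R1)]

the writer's type comes first in each Session pair
backward for Session (reader v2, writer v1):
  role: paired with writer role (Role -> Role; writer optional)
  audit: paired with writer audit (Contact -> Contact; writer required)
  blob: paired with writer blob (bytes -> bytes; writer optional)
  latitude: paired with writer latitude (float64 -> float64; writer required)
  email: paired with writer email (string -> string; writer required)
  attempts: paired with writer attempts (int64 -> int64; writer optional)
  audit.weight: paired with writer audit.weight (float64 -> float64; writer optional)
  audit.height: paired with writer audit.height (float64 -> float64; writer required)
  audit.rating: paired with writer audit.rating (float64 -> int32; writer optional)
  audit.seq: paired with writer audit.seq (int64 -> int32; writer optional)
  breaking: (attempts, R1)
  breaking: (audit.rating, R1)
  breaking: (audit.rating, R3)
  breaking: (audit.seq, R1)
  breaking: (audit.seq, R3)
  breaking: (audit.weight, R1)
  breaking: (blob, R1)
  breaking: (role, R1)
  backward on Session therefore BREAKING (8)
forward for Session (reader v1, writer v2):
  role: paired with writer role (Role -> Role; writer optional)
  audit: paired with writer audit (Contact -> Contact; writer required)
  blob: paired with writer blob (bytes -> bytes; writer optional)
  latitude: paired with writer latitude (float64 -> float64; writer required)
  email: paired with writer email (string -> string; writer required)
  attempts: paired with writer attempts (int64 -> int64; writer optional)
  audit.weight: paired with writer audit.weight (float64 -> float64; writer required)
  audit.height: paired with writer audit.height (float64 -> float64; writer required)
  audit.rating: paired with writer audit.rating (int32 -> float64; writer optional)
  audit.seq: paired with writer audit.seq (int32 -> int64; writer optional)
  breaking: (attempts, R1)
  breaking: (audit.rating, R1)
  breaking: (audit.seq, R1)
  breaking: (blob, R1)
  breaking: (role, R1)
  forward on Session therefore BREAKING (5)


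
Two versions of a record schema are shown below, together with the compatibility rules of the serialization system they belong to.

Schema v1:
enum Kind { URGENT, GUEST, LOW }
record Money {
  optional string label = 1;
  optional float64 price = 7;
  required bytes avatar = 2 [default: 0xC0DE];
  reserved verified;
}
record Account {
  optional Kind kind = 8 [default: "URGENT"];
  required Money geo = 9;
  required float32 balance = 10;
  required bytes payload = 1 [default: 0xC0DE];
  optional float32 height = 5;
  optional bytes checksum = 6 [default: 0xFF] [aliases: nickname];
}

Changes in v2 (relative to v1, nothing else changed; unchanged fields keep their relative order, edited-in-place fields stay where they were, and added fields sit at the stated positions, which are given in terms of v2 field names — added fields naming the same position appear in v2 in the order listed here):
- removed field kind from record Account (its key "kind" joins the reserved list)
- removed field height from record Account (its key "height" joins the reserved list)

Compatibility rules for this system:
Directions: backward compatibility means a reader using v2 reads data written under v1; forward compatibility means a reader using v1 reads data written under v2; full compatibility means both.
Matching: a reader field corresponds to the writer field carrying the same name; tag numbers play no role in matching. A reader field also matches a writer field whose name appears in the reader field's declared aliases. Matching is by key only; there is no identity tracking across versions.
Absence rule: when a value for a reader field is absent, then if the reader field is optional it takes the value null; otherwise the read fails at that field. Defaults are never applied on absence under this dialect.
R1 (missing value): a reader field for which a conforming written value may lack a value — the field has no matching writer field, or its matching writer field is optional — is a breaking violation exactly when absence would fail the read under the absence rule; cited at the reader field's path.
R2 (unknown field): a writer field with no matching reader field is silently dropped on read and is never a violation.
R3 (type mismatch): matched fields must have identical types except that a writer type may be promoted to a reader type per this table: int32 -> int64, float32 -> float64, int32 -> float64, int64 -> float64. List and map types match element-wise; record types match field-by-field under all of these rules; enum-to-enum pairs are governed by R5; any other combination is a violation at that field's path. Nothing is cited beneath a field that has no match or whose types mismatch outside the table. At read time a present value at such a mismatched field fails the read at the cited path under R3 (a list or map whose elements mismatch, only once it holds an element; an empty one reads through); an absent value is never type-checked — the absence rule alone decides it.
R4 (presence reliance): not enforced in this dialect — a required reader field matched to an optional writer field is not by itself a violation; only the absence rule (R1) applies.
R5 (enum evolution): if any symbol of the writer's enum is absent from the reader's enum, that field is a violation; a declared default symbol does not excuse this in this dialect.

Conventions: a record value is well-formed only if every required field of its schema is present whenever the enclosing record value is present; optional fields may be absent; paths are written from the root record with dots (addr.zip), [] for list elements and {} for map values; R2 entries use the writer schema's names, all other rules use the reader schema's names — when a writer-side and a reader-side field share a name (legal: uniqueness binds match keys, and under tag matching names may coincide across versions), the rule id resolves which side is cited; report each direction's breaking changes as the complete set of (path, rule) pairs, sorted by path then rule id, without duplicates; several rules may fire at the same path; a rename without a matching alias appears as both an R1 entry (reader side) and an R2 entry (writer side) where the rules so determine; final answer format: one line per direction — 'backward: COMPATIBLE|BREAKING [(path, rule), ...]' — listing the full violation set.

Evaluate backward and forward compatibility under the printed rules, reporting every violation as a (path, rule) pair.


in Account below, arrows point writer -> reader
backward for Account (reader v2, writer v1):
  geo <- geo (Money -> Money, writer required)
  balance <- balance (float32 -> float32, writer required)
  payload <- payload (bytes -> bytes, writer required)
  checksum <- checksum (bytes -> bytes, writer optional)
  writer field kind has no reader counterpart
  writer field height has no reader counterpart
  geo.label <- geo.label (string -> string, writer optional)
  geo.price <- geo.price (float64 -> float64, writer optional)
  geo.avatar <- geo.avatar (bytes -> bytes, writer required)
  nothing fires on Account: backward is COMPATIBLE
forward for Account (reader v1, writer v2):
  kind: no writer-side match
  geo <- geo (Money -> Money, writer required)
  balance <- balance (float32 -> float32, writer required)
  payload <- payload (bytes -> bytes, writer required)
  height: no writer-side match
  checksum <- checksum (bytes -> bytes, writer optional)
  geo.label <- geo.label (string -> string, writer optional)
  geo.price <- geo.price (float64 -> float64, writer optional)
  geo.avatar <- geo.avatar (bytes -> bytes, writer required)
  nothing fires on Account: forward is COMPATIBLE

backward: COMPATIBLE []; forward: COMPATIBLE []


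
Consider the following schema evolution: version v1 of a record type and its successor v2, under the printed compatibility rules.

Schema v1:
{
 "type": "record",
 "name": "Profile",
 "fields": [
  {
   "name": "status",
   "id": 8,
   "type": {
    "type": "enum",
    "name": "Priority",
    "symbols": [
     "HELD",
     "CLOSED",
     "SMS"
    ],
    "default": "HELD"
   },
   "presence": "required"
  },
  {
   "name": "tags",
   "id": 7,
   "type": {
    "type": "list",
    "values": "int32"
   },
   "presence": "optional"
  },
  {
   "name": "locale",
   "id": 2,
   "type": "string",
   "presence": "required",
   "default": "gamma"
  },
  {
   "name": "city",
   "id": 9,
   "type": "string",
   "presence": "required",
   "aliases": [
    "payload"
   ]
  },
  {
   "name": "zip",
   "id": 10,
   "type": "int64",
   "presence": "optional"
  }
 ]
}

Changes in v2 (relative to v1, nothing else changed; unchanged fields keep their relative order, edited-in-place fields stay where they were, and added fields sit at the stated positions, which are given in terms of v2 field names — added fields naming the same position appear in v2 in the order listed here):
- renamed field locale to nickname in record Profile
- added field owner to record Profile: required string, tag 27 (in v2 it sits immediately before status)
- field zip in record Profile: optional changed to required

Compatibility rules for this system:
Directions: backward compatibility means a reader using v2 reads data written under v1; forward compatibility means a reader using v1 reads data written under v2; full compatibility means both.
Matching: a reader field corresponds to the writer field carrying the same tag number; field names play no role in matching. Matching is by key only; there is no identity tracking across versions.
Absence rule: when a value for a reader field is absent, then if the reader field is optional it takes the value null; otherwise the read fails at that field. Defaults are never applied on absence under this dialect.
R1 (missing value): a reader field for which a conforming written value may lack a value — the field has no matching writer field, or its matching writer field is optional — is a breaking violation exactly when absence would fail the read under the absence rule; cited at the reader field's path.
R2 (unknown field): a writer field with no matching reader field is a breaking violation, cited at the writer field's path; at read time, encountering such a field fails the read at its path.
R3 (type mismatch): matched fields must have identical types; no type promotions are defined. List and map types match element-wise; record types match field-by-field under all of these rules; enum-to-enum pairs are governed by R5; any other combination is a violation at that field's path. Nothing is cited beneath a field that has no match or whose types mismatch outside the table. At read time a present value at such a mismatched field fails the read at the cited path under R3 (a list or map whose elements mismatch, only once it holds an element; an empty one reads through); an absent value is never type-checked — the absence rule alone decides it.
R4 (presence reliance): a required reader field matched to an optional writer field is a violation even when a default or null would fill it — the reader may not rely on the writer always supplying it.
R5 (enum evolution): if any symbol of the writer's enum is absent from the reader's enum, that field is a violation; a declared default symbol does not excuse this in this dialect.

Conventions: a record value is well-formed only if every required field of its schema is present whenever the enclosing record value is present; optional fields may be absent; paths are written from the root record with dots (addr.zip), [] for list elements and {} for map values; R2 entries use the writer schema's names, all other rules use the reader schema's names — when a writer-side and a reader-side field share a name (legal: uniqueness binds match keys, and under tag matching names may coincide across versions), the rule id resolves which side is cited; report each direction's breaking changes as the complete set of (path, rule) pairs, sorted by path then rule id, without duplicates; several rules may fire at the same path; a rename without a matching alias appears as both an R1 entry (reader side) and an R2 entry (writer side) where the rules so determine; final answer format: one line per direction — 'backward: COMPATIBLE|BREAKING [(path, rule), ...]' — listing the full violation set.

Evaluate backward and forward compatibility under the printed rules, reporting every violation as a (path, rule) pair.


arrows below run writer -> reader for Profile
backward analysis of Profile with v2 as reader and v1 as writer:
  owner has no writer counterpart
  Priority -> Priority, writer required: status aligns to status
  list<int32> -> list<int32>, writer optional: tags aligns to tags
  string -> string, writer required: nickname aligns to locale
  string -> string, writer required: city aligns to city
  int64 -> int64, writer optional: zip aligns to zip
  R1 fires at owner
  R1 fires at zip
  R4 fires at zip
  => backward verdict for Profile: BREAKING, 3 violation(s)
forward analysis of Profile with v1 as reader and v2 as writer:
  Priority -> Priority, writer required: status aligns to status
  list<int32> -> list<int32>, writer optional: tags aligns to tags
  string -> string, writer required: locale aligns to nickname
  string -> string, writer required: city aligns to city
  int64 -> int64, writer required: zip aligns to zip
  owner (writer side), unknown to reader
  R2 fires at owner
  => forward verdict for Profile: BREAKING, 1 violation(s)

backward: BREAKING [(owner, R1), (zip, R1), (zip, R4)]; forward: BREAKING [(owner, R2)]


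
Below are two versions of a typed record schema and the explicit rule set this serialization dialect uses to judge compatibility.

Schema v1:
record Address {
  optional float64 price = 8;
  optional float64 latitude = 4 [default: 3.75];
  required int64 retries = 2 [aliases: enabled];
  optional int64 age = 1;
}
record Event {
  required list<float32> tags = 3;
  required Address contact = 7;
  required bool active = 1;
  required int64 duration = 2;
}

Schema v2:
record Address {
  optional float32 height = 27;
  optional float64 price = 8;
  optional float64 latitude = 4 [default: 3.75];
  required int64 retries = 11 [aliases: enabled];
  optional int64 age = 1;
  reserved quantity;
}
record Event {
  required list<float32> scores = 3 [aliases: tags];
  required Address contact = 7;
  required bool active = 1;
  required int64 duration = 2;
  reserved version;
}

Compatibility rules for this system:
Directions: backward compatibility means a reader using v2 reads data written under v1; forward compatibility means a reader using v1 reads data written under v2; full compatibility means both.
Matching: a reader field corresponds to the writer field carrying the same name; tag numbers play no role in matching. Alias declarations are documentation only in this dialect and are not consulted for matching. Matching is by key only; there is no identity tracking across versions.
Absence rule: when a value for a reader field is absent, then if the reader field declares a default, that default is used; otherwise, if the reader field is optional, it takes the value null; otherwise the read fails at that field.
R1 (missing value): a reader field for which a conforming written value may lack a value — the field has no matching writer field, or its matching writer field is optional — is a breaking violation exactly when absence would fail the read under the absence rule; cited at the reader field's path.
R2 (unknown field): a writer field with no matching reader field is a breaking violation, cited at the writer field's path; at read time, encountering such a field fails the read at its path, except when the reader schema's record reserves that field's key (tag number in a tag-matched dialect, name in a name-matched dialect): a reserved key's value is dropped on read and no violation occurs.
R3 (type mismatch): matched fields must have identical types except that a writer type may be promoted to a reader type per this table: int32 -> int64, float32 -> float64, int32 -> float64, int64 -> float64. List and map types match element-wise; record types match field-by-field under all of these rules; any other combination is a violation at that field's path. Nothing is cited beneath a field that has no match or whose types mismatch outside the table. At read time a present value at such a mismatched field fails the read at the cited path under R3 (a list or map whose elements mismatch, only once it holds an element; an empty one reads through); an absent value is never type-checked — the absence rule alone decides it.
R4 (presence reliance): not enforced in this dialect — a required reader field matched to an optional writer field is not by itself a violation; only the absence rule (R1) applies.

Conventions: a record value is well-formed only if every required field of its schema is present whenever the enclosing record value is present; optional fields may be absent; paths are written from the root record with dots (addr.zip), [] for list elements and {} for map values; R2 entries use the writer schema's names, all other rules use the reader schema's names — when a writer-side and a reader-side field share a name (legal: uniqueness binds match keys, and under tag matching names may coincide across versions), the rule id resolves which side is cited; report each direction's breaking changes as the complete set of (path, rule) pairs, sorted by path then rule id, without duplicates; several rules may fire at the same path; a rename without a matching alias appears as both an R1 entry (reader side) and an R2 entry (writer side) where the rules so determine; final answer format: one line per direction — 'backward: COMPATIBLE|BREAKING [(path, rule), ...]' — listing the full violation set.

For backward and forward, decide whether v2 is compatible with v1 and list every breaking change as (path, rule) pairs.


arrows below run writer -> reader for Event
backward analysis of Event with v2 as reader and v1 as writer:
  scores: no writer match
  contact: paired with writer contact (Address -> Address; writer required)
  active: paired with writer active (bool -> bool; writer required)
  duration: paired with writer duration (int64 -> int64; writer required)
  writer field tags has no reader counterpart
  contact.height: no writer match
  contact.price: paired with writer contact.price (float64 -> float64; writer optional)
  contact.latitude: paired with writer contact.latitude (float64 -> float64; writer optional)
  contact.retries: paired with writer contact.retries (int64 -> int64; writer required)
  contact.age: paired with writer contact.age (int64 -> int64; writer optional)
  breaking: (scores, R1)
  breaking: (tags, R2)
  => 2 violation(s): backward is BREAKING for Event
forward analysis of Event with v1 as reader and v2 as writer:
  tags: no writer match
  contact: paired with writer contact (Address -> Address; writer required)
  active: paired with writer active (bool -> bool; writer required)
  duration: paired with writer duration (int64 -> int64; writer required)
  writer field scores has no reader counterpart
  contact.price: paired with writer contact.price (float64 -> float64; writer optional)
  contact.latitude: paired with writer contact.latitude (float64 -> float64; writer optional)
  contact.retries: paired with writer contact.retries (int64 -> int64; writer required)
  contact.age: paired with writer contact.age (int64 -> int64; writer optional)
  writer field contact.height has no reader counterpart
  breaking: (contact.height, R2)
  breaking: (scores, R2)
  breaking: (tags, R1)
  => 3 violation(s): forward is BREAKING for Event

backward: BREAKING [(scores, R1), (tags, R2)]; forward: BREAKING [(contact.height, R2), (scores, R2), (tags, R1)]
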